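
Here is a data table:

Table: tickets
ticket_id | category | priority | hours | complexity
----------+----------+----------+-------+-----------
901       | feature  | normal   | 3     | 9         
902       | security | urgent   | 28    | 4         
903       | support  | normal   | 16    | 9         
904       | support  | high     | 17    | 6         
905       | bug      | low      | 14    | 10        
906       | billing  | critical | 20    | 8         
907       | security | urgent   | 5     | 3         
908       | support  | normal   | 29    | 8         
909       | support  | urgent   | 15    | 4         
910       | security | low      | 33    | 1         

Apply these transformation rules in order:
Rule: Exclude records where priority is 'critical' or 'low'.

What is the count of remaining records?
7

Step 1: Count records to exclude
  - 1 (critical) + 2 (low) = 3 records
Step 2: Total records: 10
Step 3: Remaining = 10 - 3 = 7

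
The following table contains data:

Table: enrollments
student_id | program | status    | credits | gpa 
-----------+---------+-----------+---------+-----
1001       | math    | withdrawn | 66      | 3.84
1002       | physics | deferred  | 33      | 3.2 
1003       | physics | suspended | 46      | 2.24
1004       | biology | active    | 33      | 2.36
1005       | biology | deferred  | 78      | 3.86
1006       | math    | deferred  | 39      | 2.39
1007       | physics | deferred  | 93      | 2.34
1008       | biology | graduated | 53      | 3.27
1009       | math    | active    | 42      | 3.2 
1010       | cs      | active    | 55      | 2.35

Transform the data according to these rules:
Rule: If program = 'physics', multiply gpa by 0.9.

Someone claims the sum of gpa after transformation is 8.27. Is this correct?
No, the correct result is 28.27.

Step 1: Calculate the correct sum after transformation
Step 2: Apply multiplier 0.9 to records where program = 'physics'
Step 3: Correct result = 28.27
Step 4: Claimed result = 8.27
Step 5: 28.27 ≠ 8.27
Conclusion: The claimed result is incorrect. The correct answer is 28.27.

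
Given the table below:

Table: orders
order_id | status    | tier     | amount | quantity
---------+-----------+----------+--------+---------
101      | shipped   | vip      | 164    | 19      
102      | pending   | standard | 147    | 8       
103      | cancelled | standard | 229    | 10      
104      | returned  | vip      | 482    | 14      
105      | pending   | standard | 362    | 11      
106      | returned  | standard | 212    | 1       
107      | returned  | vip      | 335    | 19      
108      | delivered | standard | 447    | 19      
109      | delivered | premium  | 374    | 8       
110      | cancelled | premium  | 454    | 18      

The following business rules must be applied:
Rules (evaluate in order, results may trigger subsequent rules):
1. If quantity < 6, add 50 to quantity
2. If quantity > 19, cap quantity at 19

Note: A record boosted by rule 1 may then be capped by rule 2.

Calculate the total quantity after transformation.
145

Step 1: Apply rule 1 to records with quantity < 6
  - 1 records get bonus of 50
  - Of these, 1 records then exceed 19 and get capped
Step 2: Apply rule 2 to records with quantity > 19
  - 0 records (original) are capped
Step 3: Calculate final sum = 145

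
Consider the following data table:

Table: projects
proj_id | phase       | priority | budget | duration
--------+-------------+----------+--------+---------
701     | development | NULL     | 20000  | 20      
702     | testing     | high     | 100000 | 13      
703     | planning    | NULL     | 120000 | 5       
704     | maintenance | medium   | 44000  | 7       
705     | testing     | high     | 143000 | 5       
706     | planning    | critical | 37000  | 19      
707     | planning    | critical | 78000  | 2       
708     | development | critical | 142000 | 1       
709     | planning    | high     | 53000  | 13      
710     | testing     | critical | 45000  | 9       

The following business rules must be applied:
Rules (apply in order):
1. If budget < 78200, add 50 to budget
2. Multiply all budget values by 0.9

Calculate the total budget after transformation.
704070.0

Step 1: Apply Rule 1 - Add 50 to records with budget < 78200
  - 6 records affected: 277000 + (6 × 50) = 277300
  - Unaffected records: 505000
  - Sum after Rule 1: 782300
Step 2: Apply Rule 2 - Multiply all by 0.9
  - 782300 × 0.9 = 704070.0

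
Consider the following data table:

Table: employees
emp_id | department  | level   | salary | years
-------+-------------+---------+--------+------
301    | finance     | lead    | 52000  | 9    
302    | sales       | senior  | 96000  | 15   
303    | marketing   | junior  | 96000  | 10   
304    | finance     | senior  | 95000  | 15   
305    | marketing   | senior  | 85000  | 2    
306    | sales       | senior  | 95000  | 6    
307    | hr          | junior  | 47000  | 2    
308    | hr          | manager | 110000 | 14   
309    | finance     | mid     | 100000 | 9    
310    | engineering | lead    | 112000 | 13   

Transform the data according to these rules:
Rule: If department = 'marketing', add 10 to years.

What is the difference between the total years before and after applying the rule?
20

Step 1: Original sum of years = 95
Step 2: 2 records have department = 'marketing'
Step 3: Each affected record changes by 10
Step 4: Total change = 2 × 10 = 20
Step 5: New sum = 95 + 20 = 115
Step 6: Difference = |115 - 95| = 20
        (Sum increased by 20)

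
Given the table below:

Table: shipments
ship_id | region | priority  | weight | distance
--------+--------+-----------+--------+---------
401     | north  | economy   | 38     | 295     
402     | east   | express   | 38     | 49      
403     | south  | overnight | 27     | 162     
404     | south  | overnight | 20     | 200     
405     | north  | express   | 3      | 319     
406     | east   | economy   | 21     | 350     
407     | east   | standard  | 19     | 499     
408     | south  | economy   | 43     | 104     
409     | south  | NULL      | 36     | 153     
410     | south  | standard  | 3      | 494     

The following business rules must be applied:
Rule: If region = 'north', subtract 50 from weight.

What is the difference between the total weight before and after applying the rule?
100

Step 1: Original sum of weight = 248
Step 2: 2 records have region = 'north'
Step 3: Each affected record changes by -50
Step 4: Total change = 2 × -50 = -100
Step 5: New sum = 248 + -100 = 148
Step 6: Difference = |148 - 248| = 100
        (Sum decreased by 100)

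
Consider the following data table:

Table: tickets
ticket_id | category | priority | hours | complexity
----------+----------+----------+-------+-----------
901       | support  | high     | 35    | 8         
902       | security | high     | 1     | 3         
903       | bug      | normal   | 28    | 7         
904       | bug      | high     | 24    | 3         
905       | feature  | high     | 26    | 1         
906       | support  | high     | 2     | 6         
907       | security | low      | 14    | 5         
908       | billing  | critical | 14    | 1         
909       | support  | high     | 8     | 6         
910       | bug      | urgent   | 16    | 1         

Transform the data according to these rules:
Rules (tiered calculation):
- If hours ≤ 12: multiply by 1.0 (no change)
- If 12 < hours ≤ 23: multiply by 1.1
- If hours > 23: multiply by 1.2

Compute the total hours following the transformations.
195.0

Step 1: Tier 1 (hours ≤ 12): 3 records, sum = 11 × 1.0 = 11.0
Step 2: Tier 2 (12 < hours ≤ 23): 3 records, sum = 44 × 1.1 = 48.4
Step 3: Tier 3 (hours > 23): 4 records, sum = 113 × 1.2 = 135.6
Step 4: Final sum = 11.0 + 48.4 + 135.6 = 195.0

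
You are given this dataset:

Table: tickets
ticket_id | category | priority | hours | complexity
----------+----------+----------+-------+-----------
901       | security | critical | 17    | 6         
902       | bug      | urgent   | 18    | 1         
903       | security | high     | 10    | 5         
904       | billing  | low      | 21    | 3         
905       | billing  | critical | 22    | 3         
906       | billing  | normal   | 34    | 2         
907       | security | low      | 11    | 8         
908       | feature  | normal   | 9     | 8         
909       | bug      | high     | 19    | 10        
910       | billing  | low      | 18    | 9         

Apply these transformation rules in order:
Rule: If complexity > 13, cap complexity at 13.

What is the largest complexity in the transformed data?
10

Step 1: Original maximum complexity = 10
Step 2: Check cap of 13 against maximum
Step 3: No records exceed the cap (max 10 <= cap 13), so no capping applies
Step 4: Maximum after transformation = 10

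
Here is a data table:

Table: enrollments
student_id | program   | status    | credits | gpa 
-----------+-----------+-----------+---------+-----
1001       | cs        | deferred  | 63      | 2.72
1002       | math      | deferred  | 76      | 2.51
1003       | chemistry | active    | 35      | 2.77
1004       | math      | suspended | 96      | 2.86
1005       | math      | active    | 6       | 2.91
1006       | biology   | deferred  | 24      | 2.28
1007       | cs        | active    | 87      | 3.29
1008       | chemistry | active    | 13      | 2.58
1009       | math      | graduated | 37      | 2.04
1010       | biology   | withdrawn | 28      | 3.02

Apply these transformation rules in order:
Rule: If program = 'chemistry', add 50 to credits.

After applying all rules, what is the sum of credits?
565

Step 1: Count records where program = 'chemistry': 2
Step 2: Total bonus added: 2 × 50 = 100
Step 3: Original sum of credits: 465
Step 4: Final sum = 465 + 100 = 565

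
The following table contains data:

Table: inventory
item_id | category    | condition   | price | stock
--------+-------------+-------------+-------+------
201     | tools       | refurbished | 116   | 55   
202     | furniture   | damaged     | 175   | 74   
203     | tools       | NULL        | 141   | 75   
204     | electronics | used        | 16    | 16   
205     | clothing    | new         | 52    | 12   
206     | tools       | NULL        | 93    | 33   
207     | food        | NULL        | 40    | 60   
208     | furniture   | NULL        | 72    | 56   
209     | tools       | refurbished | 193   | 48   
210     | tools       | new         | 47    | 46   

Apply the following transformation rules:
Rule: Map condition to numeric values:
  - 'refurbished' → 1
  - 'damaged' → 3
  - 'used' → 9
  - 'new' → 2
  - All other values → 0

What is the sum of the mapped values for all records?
18

Step 1: Apply mapping to each record
Step 2: Count by status:
  'refurbished': 2 records × 1 = 2
  'damaged': 1 records × 3 = 3
  'used': 1 records × 9 = 9
  'new': 2 records × 2 = 4
Step 3: Sum all mapped values = 18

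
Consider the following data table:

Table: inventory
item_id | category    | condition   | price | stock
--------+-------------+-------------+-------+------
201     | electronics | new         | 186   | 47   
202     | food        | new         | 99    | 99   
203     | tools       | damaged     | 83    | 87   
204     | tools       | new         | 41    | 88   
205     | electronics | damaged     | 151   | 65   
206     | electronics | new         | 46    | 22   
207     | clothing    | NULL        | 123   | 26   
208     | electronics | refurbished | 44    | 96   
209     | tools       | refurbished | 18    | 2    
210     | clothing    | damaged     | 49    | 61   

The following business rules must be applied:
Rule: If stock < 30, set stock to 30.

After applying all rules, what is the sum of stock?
633

Step 1: 3 records have stock < 30
Step 2: These records originally summed to 50
Step 3: After setting to minimum: 3 × 30 = 90
Step 4: Unaffected records sum: 543
Step 5: Final sum = 90 + 543 = 633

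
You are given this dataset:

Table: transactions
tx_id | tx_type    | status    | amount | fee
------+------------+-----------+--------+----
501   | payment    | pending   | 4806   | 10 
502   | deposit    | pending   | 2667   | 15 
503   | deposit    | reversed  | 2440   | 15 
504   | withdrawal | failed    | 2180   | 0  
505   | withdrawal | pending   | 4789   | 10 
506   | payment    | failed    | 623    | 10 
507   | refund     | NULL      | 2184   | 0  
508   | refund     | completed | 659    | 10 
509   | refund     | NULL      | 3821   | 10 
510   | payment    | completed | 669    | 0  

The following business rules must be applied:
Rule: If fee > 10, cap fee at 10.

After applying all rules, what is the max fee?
10

Step 1: Original maximum fee = 15
Step 2: Apply cap at 10
Step 3: 2 records had fee > 10 and were capped
Step 4: Maximum after transformation = 10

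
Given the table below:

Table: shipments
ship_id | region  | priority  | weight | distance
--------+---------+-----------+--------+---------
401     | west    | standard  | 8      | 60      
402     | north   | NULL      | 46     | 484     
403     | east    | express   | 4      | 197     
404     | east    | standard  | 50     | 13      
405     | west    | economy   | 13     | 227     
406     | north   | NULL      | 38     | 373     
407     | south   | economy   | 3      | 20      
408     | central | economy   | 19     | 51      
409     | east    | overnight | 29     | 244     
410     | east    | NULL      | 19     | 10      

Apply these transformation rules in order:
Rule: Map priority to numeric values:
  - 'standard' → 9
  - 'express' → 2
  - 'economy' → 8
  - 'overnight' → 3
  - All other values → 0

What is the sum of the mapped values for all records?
47

Step 1: Apply mapping to each record
Step 2: Count by status:
  'standard': 2 records × 9 = 18
  'express': 1 records × 2 = 2
  'economy': 3 records × 8 = 24
  'overnight': 1 records × 3 = 3
Step 3: Sum all mapped values = 47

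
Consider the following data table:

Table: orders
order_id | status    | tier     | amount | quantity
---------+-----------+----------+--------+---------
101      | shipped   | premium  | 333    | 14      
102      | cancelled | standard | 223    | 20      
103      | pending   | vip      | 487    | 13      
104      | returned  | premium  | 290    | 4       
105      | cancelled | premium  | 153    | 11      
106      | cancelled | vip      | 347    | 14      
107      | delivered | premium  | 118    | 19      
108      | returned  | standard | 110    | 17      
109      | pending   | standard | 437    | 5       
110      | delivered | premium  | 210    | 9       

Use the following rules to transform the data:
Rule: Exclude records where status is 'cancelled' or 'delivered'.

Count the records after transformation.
5

Step 1: Count records to exclude
  - 3 (cancelled) + 2 (delivered) = 5 records
Step 2: Total records: 10
Step 3: Remaining = 10 - 5 = 5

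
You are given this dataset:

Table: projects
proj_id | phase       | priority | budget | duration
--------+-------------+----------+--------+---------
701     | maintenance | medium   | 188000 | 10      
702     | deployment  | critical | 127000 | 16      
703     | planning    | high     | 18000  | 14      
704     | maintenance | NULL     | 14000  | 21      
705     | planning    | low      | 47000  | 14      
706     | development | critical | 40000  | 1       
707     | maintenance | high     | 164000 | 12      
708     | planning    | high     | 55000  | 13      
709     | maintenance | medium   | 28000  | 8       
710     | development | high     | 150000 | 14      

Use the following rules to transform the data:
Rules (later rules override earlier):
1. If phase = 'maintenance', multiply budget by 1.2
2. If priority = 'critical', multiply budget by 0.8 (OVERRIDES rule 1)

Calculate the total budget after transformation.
876400.0

Step 1: Rule 2 takes priority for records with priority = 'critical'
  - 2 records: 167000 × 0.8 = 133600.0
Step 2: Rule 1 applies to remaining records with phase = 'maintenance'
  - 4 records: 394000 × 1.2 = 472800.0
Step 3: Other records unchanged: 270000
Step 4: Final sum = 133600.0 + 472800.0 + 270000 = 876400.0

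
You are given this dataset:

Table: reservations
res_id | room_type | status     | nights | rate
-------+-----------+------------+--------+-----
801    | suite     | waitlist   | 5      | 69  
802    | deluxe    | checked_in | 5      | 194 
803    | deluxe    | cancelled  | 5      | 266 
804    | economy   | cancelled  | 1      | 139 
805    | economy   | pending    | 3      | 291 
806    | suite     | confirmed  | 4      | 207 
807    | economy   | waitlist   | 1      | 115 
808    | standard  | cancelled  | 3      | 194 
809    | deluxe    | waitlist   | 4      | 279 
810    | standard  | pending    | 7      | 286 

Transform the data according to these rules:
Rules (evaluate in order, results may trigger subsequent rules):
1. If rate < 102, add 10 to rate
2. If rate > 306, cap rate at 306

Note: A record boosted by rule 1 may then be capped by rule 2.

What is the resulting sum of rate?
2050

Step 1: Apply rule 1 to records with rate < 102
  - 1 records get bonus of 10
  - Of these, 0 records then exceed 306 and get capped
Step 2: Apply rule 2 to records with rate > 306
  - 0 records (original) are capped
Step 3: Calculate final sum = 2050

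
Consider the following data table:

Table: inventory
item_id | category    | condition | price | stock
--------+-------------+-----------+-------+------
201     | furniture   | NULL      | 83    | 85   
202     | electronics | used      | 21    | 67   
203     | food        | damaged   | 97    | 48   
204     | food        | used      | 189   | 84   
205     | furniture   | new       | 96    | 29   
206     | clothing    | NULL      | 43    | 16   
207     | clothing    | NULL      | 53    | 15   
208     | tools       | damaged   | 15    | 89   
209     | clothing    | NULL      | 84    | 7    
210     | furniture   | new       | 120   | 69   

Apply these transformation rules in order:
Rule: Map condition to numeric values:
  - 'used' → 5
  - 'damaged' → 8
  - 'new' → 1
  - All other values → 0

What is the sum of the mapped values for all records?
28

Step 1: Apply mapping to each record
Step 2: Count by status:
  'used': 2 records × 5 = 10
  'damaged': 2 records × 8 = 16
  'new': 2 records × 1 = 2
Step 3: Sum all mapped values = 28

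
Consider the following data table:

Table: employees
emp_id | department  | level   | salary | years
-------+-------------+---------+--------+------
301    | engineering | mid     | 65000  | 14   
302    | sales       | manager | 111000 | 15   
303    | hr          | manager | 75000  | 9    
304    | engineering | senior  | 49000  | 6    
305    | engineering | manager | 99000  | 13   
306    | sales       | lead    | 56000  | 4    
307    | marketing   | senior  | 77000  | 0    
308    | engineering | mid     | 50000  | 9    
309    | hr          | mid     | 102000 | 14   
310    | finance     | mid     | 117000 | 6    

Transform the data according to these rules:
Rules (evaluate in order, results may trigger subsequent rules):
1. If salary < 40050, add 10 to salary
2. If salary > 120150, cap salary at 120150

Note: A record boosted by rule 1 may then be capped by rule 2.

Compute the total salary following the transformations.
801000

Step 1: Apply rule 1 to records with salary < 40050
  - 0 records get bonus of 10
  - Of these, 0 records then exceed 120150 and get capped
Step 2: Apply rule 2 to records with salary > 120150
  - 0 records (original) are capped
Step 3: Calculate final sum = 801000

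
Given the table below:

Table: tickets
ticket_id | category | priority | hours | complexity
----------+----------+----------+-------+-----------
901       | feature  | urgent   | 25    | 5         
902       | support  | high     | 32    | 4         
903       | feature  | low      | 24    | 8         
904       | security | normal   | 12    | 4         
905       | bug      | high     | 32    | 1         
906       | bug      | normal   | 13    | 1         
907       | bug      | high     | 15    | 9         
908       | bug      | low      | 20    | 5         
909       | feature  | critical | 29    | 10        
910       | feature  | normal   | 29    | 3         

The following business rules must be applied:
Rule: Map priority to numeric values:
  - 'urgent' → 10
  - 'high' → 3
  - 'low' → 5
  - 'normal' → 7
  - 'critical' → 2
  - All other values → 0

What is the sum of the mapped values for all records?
52

Step 1: Apply mapping to each record
Step 2: Count by status:
  'urgent': 1 records × 10 = 10
  'high': 3 records × 3 = 9
  'low': 2 records × 5 = 10
  'normal': 3 records × 7 = 21
  'critical': 1 records × 2 = 2
Step 3: Sum all mapped values = 52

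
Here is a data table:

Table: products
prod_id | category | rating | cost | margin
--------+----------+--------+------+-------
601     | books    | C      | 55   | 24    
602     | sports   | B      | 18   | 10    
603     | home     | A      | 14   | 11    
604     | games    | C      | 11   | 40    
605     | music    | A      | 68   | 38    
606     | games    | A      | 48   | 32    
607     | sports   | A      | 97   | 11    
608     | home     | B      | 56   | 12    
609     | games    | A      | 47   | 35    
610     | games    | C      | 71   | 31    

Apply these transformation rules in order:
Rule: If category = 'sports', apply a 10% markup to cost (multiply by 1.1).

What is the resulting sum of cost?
496.5

Step 1: Records with category = 'sports' have total cost = 115
Step 2: Apply multiplier: 115 × 1.1 = 126.5
Step 3: Other records total: 370
Step 4: Final sum = 126.5 + 370 = 496.5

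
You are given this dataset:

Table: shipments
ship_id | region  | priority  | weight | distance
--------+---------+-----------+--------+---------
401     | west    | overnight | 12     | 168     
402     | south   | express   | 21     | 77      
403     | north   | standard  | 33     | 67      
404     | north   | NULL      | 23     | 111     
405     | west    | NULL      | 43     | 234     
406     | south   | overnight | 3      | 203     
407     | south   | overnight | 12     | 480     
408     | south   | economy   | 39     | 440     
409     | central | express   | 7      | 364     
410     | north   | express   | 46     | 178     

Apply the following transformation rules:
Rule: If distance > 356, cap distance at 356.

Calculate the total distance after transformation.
2106

Step 1: 3 records have distance > 356
Step 2: These records originally summed to 1284
Step 3: After capping: 3 × 356 = 1068
Step 4: Unaffected records sum: 1038
Step 5: Final sum = 1068 + 1038 = 2106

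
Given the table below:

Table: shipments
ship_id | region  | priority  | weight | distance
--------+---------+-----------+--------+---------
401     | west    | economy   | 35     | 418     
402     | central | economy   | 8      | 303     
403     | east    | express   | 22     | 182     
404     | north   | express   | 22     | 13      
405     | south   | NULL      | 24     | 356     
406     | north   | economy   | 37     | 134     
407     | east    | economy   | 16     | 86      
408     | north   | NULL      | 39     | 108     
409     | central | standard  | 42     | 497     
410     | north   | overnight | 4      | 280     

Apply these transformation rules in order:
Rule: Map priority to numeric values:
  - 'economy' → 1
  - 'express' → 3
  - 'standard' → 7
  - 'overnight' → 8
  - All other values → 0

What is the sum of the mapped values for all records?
25

Step 1: Apply mapping to each record
Step 2: Count by status:
  'economy': 4 records × 1 = 4
  'express': 2 records × 3 = 6
  'standard': 1 records × 7 = 7
  'overnight': 1 records × 8 = 8
Step 3: Sum all mapped values = 25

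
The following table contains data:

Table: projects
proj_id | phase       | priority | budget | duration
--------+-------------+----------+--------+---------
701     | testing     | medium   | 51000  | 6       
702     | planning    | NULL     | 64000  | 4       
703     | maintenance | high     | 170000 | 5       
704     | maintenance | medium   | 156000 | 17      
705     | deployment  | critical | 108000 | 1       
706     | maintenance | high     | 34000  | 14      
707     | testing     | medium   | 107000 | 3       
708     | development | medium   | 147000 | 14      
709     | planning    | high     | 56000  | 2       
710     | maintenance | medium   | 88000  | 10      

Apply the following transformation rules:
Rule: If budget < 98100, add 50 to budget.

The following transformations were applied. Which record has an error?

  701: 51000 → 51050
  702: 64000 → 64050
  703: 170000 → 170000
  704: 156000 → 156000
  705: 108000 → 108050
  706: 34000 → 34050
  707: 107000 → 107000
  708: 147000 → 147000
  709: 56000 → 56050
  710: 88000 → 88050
Record 705 has an error. The correct transformed value should be 108000, not 108050.

Step 1: Check each record against the rule
Step 2: Record 705 has budget = 108000
Step 3: Since 108000 >= 98100, the bonus should not have been applied
Step 4: Correct value = 108000, but claimed value = 108050
Conclusion: Record 705 has the error.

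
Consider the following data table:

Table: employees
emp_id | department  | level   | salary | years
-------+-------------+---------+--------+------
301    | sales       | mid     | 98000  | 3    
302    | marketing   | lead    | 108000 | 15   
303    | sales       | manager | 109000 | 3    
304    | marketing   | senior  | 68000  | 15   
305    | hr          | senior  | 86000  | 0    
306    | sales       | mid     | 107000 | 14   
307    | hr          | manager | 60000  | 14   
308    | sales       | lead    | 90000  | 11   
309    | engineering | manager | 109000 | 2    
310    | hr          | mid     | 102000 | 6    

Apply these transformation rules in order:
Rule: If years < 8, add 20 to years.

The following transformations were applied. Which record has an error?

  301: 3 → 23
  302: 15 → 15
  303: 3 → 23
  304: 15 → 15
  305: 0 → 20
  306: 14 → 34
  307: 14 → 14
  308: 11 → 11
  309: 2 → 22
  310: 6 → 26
Record 306 has an error. The correct transformed value should be 14, not 34.

Step 1: Check each record against the rule
Step 2: Record 306 has years = 14
Step 3: Since 14 >= 8, the bonus should not have been applied
Step 4: Correct value = 14, but claimed value = 34
Conclusion: Record 306 has the error.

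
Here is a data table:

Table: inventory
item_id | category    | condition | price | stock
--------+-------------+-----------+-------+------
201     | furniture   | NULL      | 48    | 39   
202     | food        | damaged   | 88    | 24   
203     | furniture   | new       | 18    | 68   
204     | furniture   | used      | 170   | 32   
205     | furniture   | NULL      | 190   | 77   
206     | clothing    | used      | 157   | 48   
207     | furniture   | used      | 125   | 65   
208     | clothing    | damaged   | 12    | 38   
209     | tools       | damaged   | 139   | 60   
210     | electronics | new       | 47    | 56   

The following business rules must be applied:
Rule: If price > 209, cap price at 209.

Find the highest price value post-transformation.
190

Step 1: Original maximum price = 190
Step 2: Check cap of 209 against maximum
Step 3: No records exceed the cap (max 190 <= cap 209), so no capping applies
Step 4: Maximum after transformation = 190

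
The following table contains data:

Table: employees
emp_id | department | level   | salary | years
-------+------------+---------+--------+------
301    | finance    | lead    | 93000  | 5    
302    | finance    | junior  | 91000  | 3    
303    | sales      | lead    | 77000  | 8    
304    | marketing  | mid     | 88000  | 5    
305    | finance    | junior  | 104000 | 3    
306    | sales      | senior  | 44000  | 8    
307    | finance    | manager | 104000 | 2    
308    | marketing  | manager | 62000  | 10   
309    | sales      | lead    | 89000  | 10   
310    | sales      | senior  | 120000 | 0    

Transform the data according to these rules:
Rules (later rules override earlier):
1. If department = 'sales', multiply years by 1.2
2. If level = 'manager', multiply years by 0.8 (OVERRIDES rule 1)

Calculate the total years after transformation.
56.8

Step 1: Rule 2 takes priority for records with level = 'manager'
  - 2 records: 12 × 0.8 = 9.6
Step 2: Rule 1 applies to remaining records with department = 'sales'
  - 4 records: 26 × 1.2 = 31.2
Step 3: Other records unchanged: 16
Step 4: Final sum = 9.6 + 31.2 + 16 = 56.8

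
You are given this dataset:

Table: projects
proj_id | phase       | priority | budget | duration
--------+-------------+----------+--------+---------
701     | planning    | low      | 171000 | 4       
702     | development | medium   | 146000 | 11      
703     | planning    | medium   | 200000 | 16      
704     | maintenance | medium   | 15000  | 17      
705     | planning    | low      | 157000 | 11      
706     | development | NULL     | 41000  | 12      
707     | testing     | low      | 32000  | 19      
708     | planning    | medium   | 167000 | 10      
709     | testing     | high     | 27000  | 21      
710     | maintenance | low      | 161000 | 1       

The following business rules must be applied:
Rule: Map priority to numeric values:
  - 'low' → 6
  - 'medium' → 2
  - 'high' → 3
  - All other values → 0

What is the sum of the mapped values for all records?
35

Step 1: Apply mapping to each record
Step 2: Count by status:
  'low': 4 records × 6 = 24
  'medium': 4 records × 2 = 8
  'high': 1 records × 3 = 3
Step 3: Sum all mapped values = 35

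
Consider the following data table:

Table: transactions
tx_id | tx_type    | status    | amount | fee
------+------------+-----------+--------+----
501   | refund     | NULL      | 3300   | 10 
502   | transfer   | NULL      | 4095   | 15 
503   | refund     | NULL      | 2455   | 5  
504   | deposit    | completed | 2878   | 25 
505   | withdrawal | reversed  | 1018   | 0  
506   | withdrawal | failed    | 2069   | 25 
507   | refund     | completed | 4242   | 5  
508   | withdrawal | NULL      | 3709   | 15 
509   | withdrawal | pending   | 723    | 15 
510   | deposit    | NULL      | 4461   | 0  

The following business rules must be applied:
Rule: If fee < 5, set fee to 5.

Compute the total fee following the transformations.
125

Step 1: 2 records have fee < 5
Step 2: These records originally summed to 0
Step 3: After setting to minimum: 2 × 5 = 10
Step 4: Unaffected records sum: 115
Step 5: Final sum = 10 + 115 = 125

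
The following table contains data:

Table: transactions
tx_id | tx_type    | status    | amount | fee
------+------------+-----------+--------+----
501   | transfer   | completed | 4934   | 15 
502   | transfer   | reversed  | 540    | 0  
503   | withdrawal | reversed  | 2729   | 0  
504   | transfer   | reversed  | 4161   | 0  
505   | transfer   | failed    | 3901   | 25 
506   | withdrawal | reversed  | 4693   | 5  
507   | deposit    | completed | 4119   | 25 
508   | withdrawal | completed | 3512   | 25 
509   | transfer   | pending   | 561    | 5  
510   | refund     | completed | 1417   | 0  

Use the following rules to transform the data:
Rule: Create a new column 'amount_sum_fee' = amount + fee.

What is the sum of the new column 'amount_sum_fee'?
30667

Step 1: For each record, compute amount + fee
Example calculations:
  4934 + 15 = 4949
  540 + 0 = 540
  2729 + 0 = 2729
  ...
Step 2: Sum all derived values
Step 3: Total = 30667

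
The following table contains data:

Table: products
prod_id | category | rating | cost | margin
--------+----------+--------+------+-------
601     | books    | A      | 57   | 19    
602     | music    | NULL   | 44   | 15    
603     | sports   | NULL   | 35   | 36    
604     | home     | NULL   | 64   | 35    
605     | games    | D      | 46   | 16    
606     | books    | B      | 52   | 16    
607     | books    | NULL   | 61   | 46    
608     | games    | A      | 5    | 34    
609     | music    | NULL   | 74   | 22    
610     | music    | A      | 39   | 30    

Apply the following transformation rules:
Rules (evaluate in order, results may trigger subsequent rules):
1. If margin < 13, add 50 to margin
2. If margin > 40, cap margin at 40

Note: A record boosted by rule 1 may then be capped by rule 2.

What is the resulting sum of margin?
263

Step 1: Apply rule 1 to records with margin < 13
  - 0 records get bonus of 50
  - Of these, 0 records then exceed 40 and get capped
Step 2: Apply rule 2 to records with margin > 40
  - 1 records (original) are capped
Step 3: Calculate final sum = 263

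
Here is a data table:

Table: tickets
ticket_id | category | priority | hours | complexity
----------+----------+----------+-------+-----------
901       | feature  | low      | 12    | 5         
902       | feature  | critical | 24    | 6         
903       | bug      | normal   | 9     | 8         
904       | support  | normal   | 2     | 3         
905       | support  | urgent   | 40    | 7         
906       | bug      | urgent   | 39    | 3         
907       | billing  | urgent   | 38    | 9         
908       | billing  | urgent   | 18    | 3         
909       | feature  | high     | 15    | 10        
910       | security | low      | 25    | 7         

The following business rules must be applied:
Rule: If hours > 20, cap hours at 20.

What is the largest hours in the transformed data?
20

Step 1: Original maximum hours = 40
Step 2: Apply cap at 20
Step 3: 5 records had hours > 20 and were capped
Step 4: Maximum after transformation = 20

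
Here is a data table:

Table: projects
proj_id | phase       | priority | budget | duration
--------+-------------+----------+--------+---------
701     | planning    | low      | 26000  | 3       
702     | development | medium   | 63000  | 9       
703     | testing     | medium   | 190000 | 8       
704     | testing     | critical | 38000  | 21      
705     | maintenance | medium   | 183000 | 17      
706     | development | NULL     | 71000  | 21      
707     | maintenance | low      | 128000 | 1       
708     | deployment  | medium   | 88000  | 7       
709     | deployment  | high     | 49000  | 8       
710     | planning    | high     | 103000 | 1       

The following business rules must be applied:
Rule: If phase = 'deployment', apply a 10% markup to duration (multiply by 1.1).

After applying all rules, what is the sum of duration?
97.5

Step 1: Records with phase = 'deployment' have total duration = 15
Step 2: Apply multiplier: 15 × 1.1 = 16.5
Step 3: Other records total: 81
Step 4: Final sum = 16.5 + 81 = 97.5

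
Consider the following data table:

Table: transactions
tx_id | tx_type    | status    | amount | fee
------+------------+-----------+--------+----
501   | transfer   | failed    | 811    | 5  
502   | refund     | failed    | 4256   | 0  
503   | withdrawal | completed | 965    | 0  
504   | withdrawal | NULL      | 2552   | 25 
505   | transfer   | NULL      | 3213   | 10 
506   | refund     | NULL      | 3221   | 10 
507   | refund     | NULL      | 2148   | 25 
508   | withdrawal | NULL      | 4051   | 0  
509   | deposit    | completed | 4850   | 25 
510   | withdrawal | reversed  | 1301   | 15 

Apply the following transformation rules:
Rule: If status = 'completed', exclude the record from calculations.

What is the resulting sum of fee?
90

Step 1: Identify records where status = 'completed'
Step 2: The excluded records sum to 25
Step 3: Original total fee = 115
Step 4: Remaining total = 115 - 25 = 90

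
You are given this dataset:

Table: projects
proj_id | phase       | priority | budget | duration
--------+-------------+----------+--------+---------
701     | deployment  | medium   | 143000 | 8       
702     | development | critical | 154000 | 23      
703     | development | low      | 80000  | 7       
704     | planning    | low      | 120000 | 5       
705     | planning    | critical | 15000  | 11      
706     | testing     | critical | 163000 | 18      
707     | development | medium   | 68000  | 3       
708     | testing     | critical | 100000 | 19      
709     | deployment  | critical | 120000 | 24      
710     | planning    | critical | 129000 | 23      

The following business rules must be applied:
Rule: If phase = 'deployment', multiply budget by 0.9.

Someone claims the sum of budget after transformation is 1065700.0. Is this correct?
Yes, the result is correct.

Step 1: Calculate the correct sum after transformation
Step 2: Apply multiplier 0.9 to records where phase = 'deployment'
Step 3: Correct result = 1065700.0
Step 4: Claimed result = 1065700.0
Step 5: 1065700.0 = 1065700.0 ✓
Conclusion: The claimed result is correct.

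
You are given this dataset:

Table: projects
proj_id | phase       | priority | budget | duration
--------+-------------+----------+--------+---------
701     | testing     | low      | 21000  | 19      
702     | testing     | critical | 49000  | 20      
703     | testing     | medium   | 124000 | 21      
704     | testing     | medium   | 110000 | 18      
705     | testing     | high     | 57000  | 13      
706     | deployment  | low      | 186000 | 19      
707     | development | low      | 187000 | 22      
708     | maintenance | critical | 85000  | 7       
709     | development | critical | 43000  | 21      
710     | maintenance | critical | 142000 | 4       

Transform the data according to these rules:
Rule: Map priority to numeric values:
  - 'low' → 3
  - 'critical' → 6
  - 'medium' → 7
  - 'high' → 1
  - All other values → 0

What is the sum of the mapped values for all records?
48

Step 1: Apply mapping to each record
Step 2: Count by status:
  'low': 3 records × 3 = 9
  'critical': 4 records × 6 = 24
  'medium': 2 records × 7 = 14
  'high': 1 records × 1 = 1
Step 3: Sum all mapped values = 48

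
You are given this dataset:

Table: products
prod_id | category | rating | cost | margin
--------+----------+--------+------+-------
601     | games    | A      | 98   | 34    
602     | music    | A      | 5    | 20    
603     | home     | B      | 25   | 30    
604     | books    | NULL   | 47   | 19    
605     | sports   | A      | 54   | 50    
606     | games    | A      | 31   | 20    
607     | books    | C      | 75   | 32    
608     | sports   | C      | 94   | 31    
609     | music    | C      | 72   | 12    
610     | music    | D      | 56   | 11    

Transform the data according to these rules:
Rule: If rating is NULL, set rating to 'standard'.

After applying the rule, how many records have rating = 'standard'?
1

Step 1: Count records where rating IS NULL
Step 2: Found 1 records with NULL rating
Step 3: These records will have rating set to 'standard'
Step 4: Records already having rating = 'standard': 0
Step 5: Answer: 1 + 0 = 1 records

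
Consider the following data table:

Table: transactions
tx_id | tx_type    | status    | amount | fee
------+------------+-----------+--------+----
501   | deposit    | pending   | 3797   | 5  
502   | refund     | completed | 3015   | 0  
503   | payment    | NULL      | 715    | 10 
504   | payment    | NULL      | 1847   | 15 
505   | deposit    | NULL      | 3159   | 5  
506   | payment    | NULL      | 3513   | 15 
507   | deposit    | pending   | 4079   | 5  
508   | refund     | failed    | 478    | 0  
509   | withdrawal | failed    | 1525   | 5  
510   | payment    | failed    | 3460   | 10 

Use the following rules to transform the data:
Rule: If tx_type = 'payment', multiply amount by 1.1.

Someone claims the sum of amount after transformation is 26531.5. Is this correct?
No, the correct result is 26541.5.

Step 1: Calculate the correct sum after transformation
Step 2: Apply multiplier 1.1 to records where tx_type = 'payment'
Step 3: Correct result = 26541.5
Step 4: Claimed result = 26531.5
Step 5: 26541.5 ≠ 26531.5
Conclusion: The claimed result is incorrect. The correct answer is 26541.5.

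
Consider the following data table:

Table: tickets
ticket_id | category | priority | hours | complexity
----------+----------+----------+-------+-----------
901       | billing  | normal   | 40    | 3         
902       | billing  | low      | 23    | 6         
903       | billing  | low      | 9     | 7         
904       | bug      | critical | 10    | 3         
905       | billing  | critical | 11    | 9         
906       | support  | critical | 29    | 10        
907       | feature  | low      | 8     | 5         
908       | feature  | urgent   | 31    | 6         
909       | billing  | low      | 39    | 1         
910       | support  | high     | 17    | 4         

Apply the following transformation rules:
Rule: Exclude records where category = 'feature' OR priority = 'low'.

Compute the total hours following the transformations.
107

Step 1: Find records where category = 'feature' OR priority = 'low'
Step 2: 5 records match, summing to 110
Step 3: Original sum: 217
Step 4: Remaining sum = 217 - 110 = 107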